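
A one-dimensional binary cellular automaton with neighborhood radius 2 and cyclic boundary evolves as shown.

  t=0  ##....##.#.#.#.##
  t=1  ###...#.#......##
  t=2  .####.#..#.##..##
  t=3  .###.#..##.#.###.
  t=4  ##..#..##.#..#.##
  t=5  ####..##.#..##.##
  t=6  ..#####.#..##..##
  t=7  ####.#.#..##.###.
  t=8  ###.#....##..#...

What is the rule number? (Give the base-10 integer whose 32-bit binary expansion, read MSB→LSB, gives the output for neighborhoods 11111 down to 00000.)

  ##### -> .   bit 31 = 0  t=1,i=0
  ####. -> #   bit 30 = 1  t=0,i=0
  ###.# -> .   bit 29 = 0  t=2,i=4
  ###.. -> #   bit 28 = 1  t=0,i=1
  ##.## -> .   bit 27 = 0  t=2,i=0
  ##.#. -> #   bit 26 = 1  t=0,i=8
  ##..# -> #   bit 25 = 1  t=2,i=13
  ##... -> #   bit 24 = 1  t=0,i=2
  #.### -> #   bit 23 = 1  t=0,i=15
  #.##. -> #   bit 22 = 1  t=2,i=11
  #.#.# -> .   bit 21 = 0  t=0,i=9
  #.#.. -> .   bit 20 = 0  t=1,i=8
  #..## -> #   bit 19 = 1  t=2,i=14
  #..#. -> #   bit 18 = 1  t=2,i=8
  #...# -> #   bit 17 = 1  t=1,i=4
  #.... -> .   bit 16 = 0  t=0,i=3
  .#### -> #   bit 15 = 1  t=0,i=16
  .###. -> .   bit 14 = 0  t=3,i=2
  .##.# -> .   bit 13 = 0  t=0,i=7
  .##.. -> .   bit 12 = 0  t=2,i=12
  .#.## -> .   bit 11 = 0  t=0,i=14
  .#.#. -> .   bit 10 = 0  t=0,i=10
  .#..# -> .   bit 9 = 0  t=2,i=7
  .#... -> #   bit 8 = 1  t=1,i=9
  ..### -> #   bit 7 = 1  t=1,i=15
  ..##. -> #   bit 6 = 1  t=0,i=6
  ..#.# -> #   bit 5 = 1  t=1,i=6
  ..#.. -> .   bit 4 = 0  t=4,i=4
  ...## -> .   bit 3 = 0  t=0,i=5
  ...#. -> .   bit 2 = 0  t=1,i=5
  ....# -> .   bit 1 = 0  t=0,i=4
  ..... -> #   bit 0 = 1  t=1,i=11
  bits 01010111110011101000000111100001 = 1473151457

1473151457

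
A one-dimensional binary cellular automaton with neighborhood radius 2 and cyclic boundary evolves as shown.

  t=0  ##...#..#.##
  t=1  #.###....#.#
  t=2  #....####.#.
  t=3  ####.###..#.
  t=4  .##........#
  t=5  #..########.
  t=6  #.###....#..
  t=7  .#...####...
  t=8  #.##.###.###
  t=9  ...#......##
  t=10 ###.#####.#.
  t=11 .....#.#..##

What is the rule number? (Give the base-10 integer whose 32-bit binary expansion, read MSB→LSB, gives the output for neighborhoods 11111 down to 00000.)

1094429127

  #####|.  b31=0 t=5,i=5
  ####.|#  b30=1 t=0,i=0
  ###.#|.  b29=0 t=2,i=8
  ###..|.  b28=0 t=0,i=1
  ##.##|.  b27=0 t=1,i=1
  ##.#.|.  b26=0 t=2,i=9
  ##..#|.  b25=0 t=3,i=8
  ##...|#  b24=1 t=0,i=2
  #.###|.  b23=0 t=0,i=10
  #.##.|.  b22=0 t=1,i=11
  #.#.#|#  b21=1 t=2,i=10
  #.#..|#  b20=1 t=2,i=0
  #..##|#  b19=1 t=5,i=2
  #..#.|.  b18=0 t=0,i=7
  #...#|#  b17=1 t=0,i=3
  #....|#  b16=1 t=1,i=6
  .####|#  b15=1 t=0,i=11
  .###.|.  b14=0 t=1,i=3
  .##.#|#  b13=1 t=1,i=0
  .##..|.  b12=0 t=4,i=2
  .#.##|#  b11=1 t=0,i=9
  .#.#.|.  b10=0 t=2,i=11
  .#..#|.  b9=0 t=0,i=6
  .#...|#  b8=1 t=2,i=1
  ..###|#  b7=1 t=2,i=5
  ..##.|#  b6=1 t=9,i=10
  ..#.#|.  b5=0 t=0,i=8
  ..#..|.  b4=0 t=0,i=5
  ...##|.  b3=0 t=2,i=4
  ...#.|#  b2=1 t=0,i=4
  ....#|#  b1=1 t=1,i=7
  .....|#  b0=1 t=4,i=5
  bits 01000001001110111010100111000111 = 1094429127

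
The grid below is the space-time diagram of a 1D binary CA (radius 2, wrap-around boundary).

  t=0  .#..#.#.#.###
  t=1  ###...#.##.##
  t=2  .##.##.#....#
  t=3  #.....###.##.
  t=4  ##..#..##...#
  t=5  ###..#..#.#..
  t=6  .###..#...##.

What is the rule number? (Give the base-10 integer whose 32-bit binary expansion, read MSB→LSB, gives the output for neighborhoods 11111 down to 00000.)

1983044358

  nb #####: next=.  (t=1,i=0, bit31=0)
  nb ####.: next=#  (t=1,i=1, bit30=1)
  nb ###.#: next=#  (t=0,i=12, bit29=1)
  nb ###..: next=#  (t=1,i=2, bit28=1)
  nb ##.##: next=.  (t=1,i=10, bit27=0)
  nb ##.#.: next=#  (t=0,i=0, bit26=1)
  nb ##..#: next=#  (t=4,i=2, bit25=1)
  nb ##...: next=.  (t=1,i=3, bit24=0)
  nb #.###: next=.  (t=0,i=10, bit23=0)
  nb #.##.: next=.  (t=1,i=8, bit22=0)
  nb #.#.#: next=#  (t=0,i=6, bit21=1)
  nb #.#..: next=#  (t=0,i=1, bit20=1)
  nb #..##: next=.  (t=4,i=6, bit19=0)
  nb #..#.: next=.  (t=0,i=3, bit18=0)
  nb #...#: next=#  (t=1,i=4, bit17=1)
  nb #....: next=.  (t=2,i=9, bit16=0)
  nb .####: next=#  (t=1,i=12, bit15=1)
  nb .###.: next=#  (t=0,i=11, bit14=1)
  nb .##.#: next=.  (t=1,i=9, bit13=0)
  nb .##..: next=#  (t=4,i=8, bit12=1)
  nb .#.##: next=#  (t=0,i=9, bit11=1)
  nb .#.#.: next=.  (t=0,i=5, bit10=0)
  nb .#..#: next=#  (t=0,i=2, bit9=1)
  nb .#...: next=#  (t=2,i=8, bit8=1)
  nb ..###: next=.  (t=3,i=6, bit7=0)
  nb ..##.: next=.  (t=4,i=7, bit6=0)
  nb ..#.#: next=.  (t=0,i=4, bit5=0)
  nb ..#..: next=.  (t=4,i=4, bit4=0)
  nb ...##: next=.  (t=3,i=5, bit3=0)
  nb ...#.: next=#  (t=1,i=5, bit2=1)
  nb ....#: next=#  (t=2,i=10, bit1=1)
  nb .....: next=.  (t=3,i=3, bit0=0)
  bits 01110110001100101101101100000110 = 1983044358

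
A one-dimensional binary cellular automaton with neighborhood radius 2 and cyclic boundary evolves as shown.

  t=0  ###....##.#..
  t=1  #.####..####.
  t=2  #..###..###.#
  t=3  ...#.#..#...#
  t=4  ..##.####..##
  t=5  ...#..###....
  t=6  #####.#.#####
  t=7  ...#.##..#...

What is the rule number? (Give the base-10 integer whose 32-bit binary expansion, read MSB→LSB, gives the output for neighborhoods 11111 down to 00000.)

1433772727

  [31] ##### => .  t=6,i=0
  [30] ####. => #  t=1,i=4
  [29] ###.# => .  t=1,i=11
  [28] ###.. => #  t=0,i=2
  [27] ##.## => .  t=2,i=11
  [26] ##.#. => #  t=0,i=9
  [25] ##..# => .  t=1,i=6
  [24] ##... => #  t=0,i=3
  [23] #.### => .  t=1,i=2
  [22] #.##. => #  t=2,i=12
  [21] #.#.# => #  t=1,i=0
  [20] #.#.. => #  t=0,i=10
  [19] #..## => .  t=0,i=12
  [18] #..#. => #  t=3,i=7
  [17] #...# => .  t=3,i=1
  [16] #.... => #  t=0,i=4
  [15] .#### => #  t=1,i=3
  [14] .###. => .  t=0,i=1
  [13] .##.# => #  t=0,i=8
  [12] .##.. => .  t=2,i=0
  [11] .#.## => .  t=1,i=1
  [10] .#.#. => .  t=3,i=4
  [9] .#..# => #  t=0,i=11
  [8] .#... => .  t=3,i=0
  [7] ..### => #  t=0,i=0
  [6] ..##. => .  t=0,i=7
  [5] ..#.# => #  t=3,i=3
  [4] ..#.. => #  t=3,i=8
  [3] ...## => .  t=0,i=6
  [2] ...#. => #  t=3,i=2
  [1] ....# => #  t=0,i=5
  [0] ..... => #  t=5,i=0
  bits 01010101011101011010001010110111 = 1433772727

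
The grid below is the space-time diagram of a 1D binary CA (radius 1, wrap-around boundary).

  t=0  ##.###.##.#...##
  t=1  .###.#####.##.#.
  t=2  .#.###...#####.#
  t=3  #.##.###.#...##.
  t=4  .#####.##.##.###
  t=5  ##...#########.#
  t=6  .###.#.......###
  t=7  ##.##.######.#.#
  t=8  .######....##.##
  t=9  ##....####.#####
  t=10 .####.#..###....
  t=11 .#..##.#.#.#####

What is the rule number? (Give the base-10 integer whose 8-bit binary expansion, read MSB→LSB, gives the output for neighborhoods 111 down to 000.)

121

  nb ###: next=.  (t=0,i=0, bit7=0)
  nb ##.: next=#  (t=0,i=1, bit6=1)
  nb #.#: next=#  (t=0,i=2, bit5=1)
  nb #..: next=#  (t=0,i=11, bit4=1)
  nb .##: next=#  (t=0,i=3, bit3=1)
  nb .#.: next=.  (t=0,i=10, bit2=0)
  nb ..#: next=.  (t=0,i=13, bit1=0)
  nb ...: next=#  (t=0,i=12, bit0=1)
  bits 01111001 = 121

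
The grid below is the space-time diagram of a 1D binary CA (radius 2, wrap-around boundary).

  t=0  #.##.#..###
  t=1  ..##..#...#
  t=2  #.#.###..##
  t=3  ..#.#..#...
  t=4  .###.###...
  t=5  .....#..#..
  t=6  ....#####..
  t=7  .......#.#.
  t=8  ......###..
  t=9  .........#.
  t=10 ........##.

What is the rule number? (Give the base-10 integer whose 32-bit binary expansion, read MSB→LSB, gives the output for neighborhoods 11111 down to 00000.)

1139025524

  #####|.  b31=0 t=6,i=6
  ####.|#  b30=1 t=0,i=10
  ###.#|.  b29=0 t=0,i=0
  ###..|.  b28=0 t=2,i=6
  ##.##|.  b27=0 t=0,i=1
  ##.#.|.  b26=0 t=0,i=4
  ##..#|#  b25=1 t=1,i=4
  ##...|#  b24=1 t=4,i=8
  #.###|#  b23=1 t=2,i=4
  #.##.|#  b22=1 t=0,i=2
  #.#.#|#  b21=1 t=2,i=2
  #.#..|.  b20=0 t=0,i=5
  #..##|.  b19=0 t=0,i=7
  #..#.|#  b18=1 t=1,i=5
  #...#|.  b17=0 t=1,i=8
  #....|.  b16=0 t=3,i=9
  .####|.  b15=0 t=0,i=9
  .###.|.  b14=0 t=2,i=5
  .##.#|#  b13=1 t=0,i=3
  .##..|.  b12=0 t=1,i=3
  .#.##|.  b11=0 t=2,i=3
  .#.#.|#  b10=1 t=3,i=3
  .#..#|#  b9=1 t=0,i=6
  .#...|.  b8=0 t=1,i=7
  ..###|.  b7=0 t=0,i=8
  ..##.|#  b6=1 t=1,i=2
  ..#.#|#  b5=1 t=3,i=2
  ..#..|#  b4=1 t=1,i=6
  ...##|.  b3=0 t=4,i=0
  ...#.|#  b2=1 t=1,i=9
  ....#|.  b1=0 t=3,i=0
  .....|.  b0=0 t=3,i=10
  bits 01000011111001000010011001110100 = 1139025524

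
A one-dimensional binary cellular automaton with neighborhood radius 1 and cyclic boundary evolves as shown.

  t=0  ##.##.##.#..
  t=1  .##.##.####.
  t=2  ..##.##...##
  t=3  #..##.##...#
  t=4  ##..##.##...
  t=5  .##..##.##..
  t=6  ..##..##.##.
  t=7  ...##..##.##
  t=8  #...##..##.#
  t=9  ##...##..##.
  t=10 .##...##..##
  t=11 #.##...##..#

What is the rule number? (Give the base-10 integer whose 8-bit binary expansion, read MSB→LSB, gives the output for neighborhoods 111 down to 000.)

116

  nb ###: next=.  (t=1,i=8, bit7=0)
  nb ##.: next=#  (t=0,i=1, bit6=1)
  nb #.#: next=#  (t=0,i=2, bit5=1)
  nb #..: next=#  (t=0,i=10, bit4=1)
  nb .##: next=.  (t=0,i=0, bit3=0)
  nb .#.: next=#  (t=0,i=9, bit2=1)
  nb ..#: next=.  (t=0,i=11, bit1=0)
  nb ...: next=.  (t=2,i=8, bit0=0)
  bits 01110100 = 116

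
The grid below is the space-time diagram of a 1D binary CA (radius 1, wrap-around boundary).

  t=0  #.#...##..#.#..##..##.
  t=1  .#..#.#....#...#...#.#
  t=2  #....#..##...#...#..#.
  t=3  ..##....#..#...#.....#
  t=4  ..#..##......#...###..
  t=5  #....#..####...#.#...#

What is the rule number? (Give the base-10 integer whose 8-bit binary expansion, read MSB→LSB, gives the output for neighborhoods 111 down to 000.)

  ### -> .   bit 7 = 0  t=4,i=18
  ##. -> .   bit 6 = 0  t=0,i=7
  #.# -> #   bit 5 = 1  t=0,i=1
  #.. -> .   bit 4 = 0  t=0,i=3
  .## -> #   bit 3 = 1  t=0,i=6
  .#. -> .   bit 2 = 0  t=0,i=0
  ..# -> .   bit 1 = 0  t=0,i=5
  ... -> #   bit 0 = 1  t=0,i=4
  bits 00101001 = 41

41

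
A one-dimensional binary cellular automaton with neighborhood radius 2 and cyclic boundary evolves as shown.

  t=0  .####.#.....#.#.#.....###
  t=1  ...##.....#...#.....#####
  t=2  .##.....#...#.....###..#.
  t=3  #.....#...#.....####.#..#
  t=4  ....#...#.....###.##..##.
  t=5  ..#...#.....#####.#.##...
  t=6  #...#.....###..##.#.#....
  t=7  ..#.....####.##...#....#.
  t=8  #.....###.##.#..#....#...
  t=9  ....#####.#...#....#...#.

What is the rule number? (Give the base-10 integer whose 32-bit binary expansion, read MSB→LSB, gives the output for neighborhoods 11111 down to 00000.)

1651131018

  [31] ##### => .  t=1,i=22
  [30] ####. => #  t=0,i=3
  [29] ###.# => #  t=0,i=4
  [28] ###.. => .  t=1,i=24
  [27] ##.## => .  t=0,i=0
  [26] ##.#. => .  t=0,i=5
  [25] ##..# => #  t=2,i=21
  [24] ##... => .  t=1,i=0
  [23] #.### => .  t=0,i=1
  [22] #.##. => #  t=4,i=18
  [21] #.#.# => #  t=0,i=14
  [20] #.#.. => .  t=0,i=6
  [19] #..## => #  t=2,i=0
  [18] #..#. => .  t=2,i=22
  [17] #...# => #  t=1,i=1
  [16] #.... => .  t=0,i=8
  [15] .#### => .  t=0,i=2
  [14] .###. => #  t=0,i=23
  [13] .##.# => .  t=6,i=16
  [12] .##.. => .  t=1,i=4
  [11] .#.## => .  t=5,i=19
  [10] .#.#. => .  t=0,i=13
  [9] .#..# => #  t=2,i=24
  [8] .#... => .  t=0,i=7
  [7] ..### => #  t=0,i=22
  [6] ..##. => .  t=1,i=3
  [5] ..#.# => .  t=0,i=12
  [4] ..#.. => .  t=1,i=10
  [3] ...## => #  t=0,i=21
  [2] ...#. => .  t=0,i=11
  [1] ....# => #  t=0,i=10
  [0] ..... => .  t=0,i=9
  bits 01100010011010100100001010001010 = 1651131018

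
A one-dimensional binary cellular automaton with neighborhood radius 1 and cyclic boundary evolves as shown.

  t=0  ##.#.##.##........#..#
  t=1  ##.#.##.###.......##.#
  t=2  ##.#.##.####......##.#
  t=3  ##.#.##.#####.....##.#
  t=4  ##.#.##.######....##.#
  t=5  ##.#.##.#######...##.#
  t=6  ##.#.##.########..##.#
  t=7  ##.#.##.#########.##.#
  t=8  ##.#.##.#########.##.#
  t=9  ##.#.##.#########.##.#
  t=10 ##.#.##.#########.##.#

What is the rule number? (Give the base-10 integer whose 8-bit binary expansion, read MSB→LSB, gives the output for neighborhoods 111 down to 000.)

  nb ###: next=#  (t=0,i=0, bit7=1)
  nb ##.: next=#  (t=0,i=1, bit6=1)
  nb #.#: next=.  (t=0,i=2, bit5=0)
  nb #..: next=#  (t=0,i=10, bit4=1)
  nb .##: next=#  (t=0,i=5, bit3=1)
  nb .#.: next=#  (t=0,i=3, bit2=1)
  nb ..#: next=.  (t=0,i=17, bit1=0)
  nb ...: next=.  (t=0,i=11, bit0=0)
  bits 11011100 = 220

220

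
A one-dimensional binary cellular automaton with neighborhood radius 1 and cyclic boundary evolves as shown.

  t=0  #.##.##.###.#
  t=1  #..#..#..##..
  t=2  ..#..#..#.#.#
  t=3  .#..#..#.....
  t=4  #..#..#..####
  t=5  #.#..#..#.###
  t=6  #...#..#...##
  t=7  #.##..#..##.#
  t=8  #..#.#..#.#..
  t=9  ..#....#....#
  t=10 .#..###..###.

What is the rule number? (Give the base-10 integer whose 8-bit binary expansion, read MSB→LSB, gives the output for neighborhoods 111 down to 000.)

195

  [7] ### => #  t=0,i=9
  [6] ##. => #  t=0,i=0
  [5] #.# => .  t=0,i=1
  [4] #.. => .  t=1,i=1
  [3] .## => .  t=0,i=2
  [2] .#. => .  t=1,i=0
  [1] ..# => #  t=1,i=2
  [0] ... => #  t=3,i=9
  bits 11000011 = 195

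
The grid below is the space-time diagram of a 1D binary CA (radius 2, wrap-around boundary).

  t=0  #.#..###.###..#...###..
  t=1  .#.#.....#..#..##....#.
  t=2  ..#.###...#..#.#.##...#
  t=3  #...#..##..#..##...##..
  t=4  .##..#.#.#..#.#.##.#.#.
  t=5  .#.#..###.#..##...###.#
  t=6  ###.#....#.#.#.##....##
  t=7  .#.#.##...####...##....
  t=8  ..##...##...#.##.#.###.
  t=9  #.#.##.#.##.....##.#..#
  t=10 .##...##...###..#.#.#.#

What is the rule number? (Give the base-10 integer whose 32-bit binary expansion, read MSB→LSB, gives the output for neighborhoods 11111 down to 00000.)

1201866561

  [31] ##### => .  t=6,i=0
  [30] ####. => #  t=6,i=1
  [29] ###.# => .  t=0,i=7
  [28] ###.. => .  t=0,i=11
  [27] ##.## => .  t=0,i=8
  [26] ##.#. => #  t=4,i=18
  [25] ##..# => #  t=0,i=12
  [24] ##... => #  t=1,i=17
  [23] #.### => #  t=0,i=9
  [22] #.##. => .  t=2,i=17
  [21] #.#.# => #  t=2,i=15
  [20] #.#.. => .  t=0,i=2
  [19] #..## => .  t=0,i=4
  [18] #..#. => .  t=0,i=13
  [17] #...# => #  t=0,i=16
  [16] #.... => #  t=1,i=5
  [15] .#### => .  t=6,i=22
  [14] .###. => .  t=0,i=6
  [13] .##.# => .  t=4,i=17
  [12] .##.. => .  t=1,i=16
  [11] .#.## => .  t=2,i=3
  [10] .#.#. => #  t=0,i=1
  [9] .#..# => #  t=0,i=3
  [8] .#... => #  t=0,i=15
  [7] ..### => .  t=0,i=5
  [6] ..##. => #  t=1,i=15
  [5] ..#.# => .  t=0,i=0
  [4] ..#.. => .  t=0,i=14
  [3] ...## => .  t=0,i=17
  [2] ...#. => .  t=1,i=8
  [1] ....# => .  t=1,i=7
  [0] ..... => #  t=1,i=6
  bits 01000111101000110000011101000001 = 1201866561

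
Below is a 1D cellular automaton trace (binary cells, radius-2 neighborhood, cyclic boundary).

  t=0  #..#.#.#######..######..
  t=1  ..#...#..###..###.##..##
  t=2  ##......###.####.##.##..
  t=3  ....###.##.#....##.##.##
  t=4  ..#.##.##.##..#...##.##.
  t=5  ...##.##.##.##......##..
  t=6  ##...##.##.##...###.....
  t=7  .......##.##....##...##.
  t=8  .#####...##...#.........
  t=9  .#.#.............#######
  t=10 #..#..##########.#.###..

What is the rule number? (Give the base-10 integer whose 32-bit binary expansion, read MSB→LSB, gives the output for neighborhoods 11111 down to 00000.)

2388412547

  #####|#  b31=1 t=0,i=9
  ####.|.  b30=0 t=0,i=12
  ###.#|.  b29=0 t=1,i=16
  ###..|.  b28=0 t=0,i=13
  ##.##|#  b27=1 t=1,i=17
  ##.#.|#  b26=1 t=3,i=10
  ##..#|#  b25=1 t=0,i=14
  ##...|.  b24=0 t=2,i=2
  #.###|.  b23=0 t=0,i=7
  #.##.|#  b22=1 t=1,i=18
  #.#.#|.  b21=0 t=0,i=5
  #.#..|#  b20=1 t=3,i=11
  #..##|#  b19=1 t=0,i=15
  #..#.|#  b18=1 t=0,i=2
  #...#|.  b17=0 t=1,i=4
  #....|.  b16=0 t=2,i=3
  .####|.  b15=0 t=0,i=8
  .###.|#  b14=1 t=1,i=10
  .##.#|.  b13=0 t=2,i=18
  .##..|.  b12=0 t=1,i=19
  .#.##|#  b11=1 t=0,i=6
  .#.#.|.  b10=0 t=0,i=4
  .#..#|.  b9=0 t=0,i=1
  .#...|.  b8=0 t=1,i=3
  ..###|#  b7=1 t=0,i=16
  ..##.|.  b6=0 t=1,i=22
  ..#.#|.  b5=0 t=0,i=3
  ..#..|.  b4=0 t=0,i=0
  ...##|.  b3=0 t=2,i=7
  ...#.|.  b2=0 t=1,i=5
  ....#|#  b1=1 t=2,i=6
  .....|#  b0=1 t=2,i=4
  bits 10001110010111000100100010000011 = 2388412547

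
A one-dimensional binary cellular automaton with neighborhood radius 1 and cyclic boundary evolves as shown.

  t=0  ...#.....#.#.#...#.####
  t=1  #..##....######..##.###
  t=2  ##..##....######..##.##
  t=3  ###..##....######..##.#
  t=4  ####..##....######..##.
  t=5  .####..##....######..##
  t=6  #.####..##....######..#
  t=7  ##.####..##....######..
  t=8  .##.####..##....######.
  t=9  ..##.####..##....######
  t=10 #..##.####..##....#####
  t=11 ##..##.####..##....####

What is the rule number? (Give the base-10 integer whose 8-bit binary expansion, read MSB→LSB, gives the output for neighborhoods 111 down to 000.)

244

  [7] ### => #  t=0,i=20
  [6] ##. => #  t=0,i=22
  [5] #.# => #  t=0,i=10
  [4] #.. => #  t=0,i=0
  [3] .## => .  t=0,i=19
  [2] .#. => #  t=0,i=3
  [1] ..# => .  t=0,i=2
  [0] ... => .  t=0,i=1
  bits 11110100 = 244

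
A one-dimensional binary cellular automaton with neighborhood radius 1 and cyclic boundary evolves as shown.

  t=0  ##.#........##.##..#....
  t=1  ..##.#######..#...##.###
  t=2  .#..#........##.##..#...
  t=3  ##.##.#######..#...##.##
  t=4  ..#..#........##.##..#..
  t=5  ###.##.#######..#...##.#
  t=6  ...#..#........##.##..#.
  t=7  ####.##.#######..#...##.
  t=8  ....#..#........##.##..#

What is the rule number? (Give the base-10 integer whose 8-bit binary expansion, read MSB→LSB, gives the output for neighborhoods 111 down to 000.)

39

  ### -> .   bit 7 = 0  t=1,i=6
  ##. -> .   bit 6 = 0  t=0,i=1
  #.# -> #   bit 5 = 1  t=0,i=2
  #.. -> .   bit 4 = 0  t=0,i=4
  .## -> .   bit 3 = 0  t=0,i=0
  .#. -> #   bit 2 = 1  t=0,i=3
  ..# -> #   bit 1 = 1  t=0,i=11
  ... -> #   bit 0 = 1  t=0,i=5
  bits 00100111 = 39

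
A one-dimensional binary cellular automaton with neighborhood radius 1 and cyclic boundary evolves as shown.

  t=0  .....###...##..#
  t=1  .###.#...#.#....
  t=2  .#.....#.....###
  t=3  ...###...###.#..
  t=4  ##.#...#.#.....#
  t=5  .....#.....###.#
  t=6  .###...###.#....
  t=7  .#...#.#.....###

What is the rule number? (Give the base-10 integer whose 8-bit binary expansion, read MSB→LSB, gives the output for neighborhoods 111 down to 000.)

  nb ###: next=.  (t=0,i=6, bit7=0)
  nb ##.: next=.  (t=0,i=7, bit6=0)
  nb #.#: next=.  (t=1,i=4, bit5=0)
  nb #..: next=.  (t=0,i=0, bit4=0)
  nb .##: next=#  (t=0,i=5, bit3=1)
  nb .#.: next=.  (t=0,i=15, bit2=0)
  nb ..#: next=.  (t=0,i=4, bit1=0)
  nb ...: next=#  (t=0,i=1, bit0=1)
  bits 00001001 = 9

9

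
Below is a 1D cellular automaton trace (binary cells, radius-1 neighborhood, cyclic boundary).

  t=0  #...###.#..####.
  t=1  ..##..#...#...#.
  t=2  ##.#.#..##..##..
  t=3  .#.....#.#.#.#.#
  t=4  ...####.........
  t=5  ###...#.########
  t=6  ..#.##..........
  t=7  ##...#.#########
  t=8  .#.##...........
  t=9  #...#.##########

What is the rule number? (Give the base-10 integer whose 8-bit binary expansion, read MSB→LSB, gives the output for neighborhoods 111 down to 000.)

  nb ###: next=.  (t=0,i=5, bit7=0)
  nb ##.: next=#  (t=0,i=6, bit6=1)
  nb #.#: next=.  (t=0,i=7, bit5=0)
  nb #..: next=.  (t=0,i=1, bit4=0)
  nb .##: next=.  (t=0,i=4, bit3=0)
  nb .#.: next=.  (t=0,i=0, bit2=0)
  nb ..#: next=#  (t=0,i=3, bit1=1)
  nb ...: next=#  (t=0,i=2, bit0=1)
  bits 01000011 = 67

67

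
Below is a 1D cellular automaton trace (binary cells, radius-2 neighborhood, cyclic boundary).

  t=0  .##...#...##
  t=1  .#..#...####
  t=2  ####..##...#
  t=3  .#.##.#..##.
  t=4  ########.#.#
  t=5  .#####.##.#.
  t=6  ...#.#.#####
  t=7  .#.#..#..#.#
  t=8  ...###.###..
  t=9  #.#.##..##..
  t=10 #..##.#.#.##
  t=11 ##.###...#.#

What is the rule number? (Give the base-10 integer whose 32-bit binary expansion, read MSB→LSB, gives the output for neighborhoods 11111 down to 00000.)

  #####|#  b31=1 t=2,i=1
  ####.|.  b30=0 t=1,i=10
  ###.#|#  b29=1 t=1,i=11
  ###..|#  b28=1 t=2,i=3
  ##.##|.  b27=0 t=0,i=0
  ##.#.|#  b26=1 t=1,i=0
  ##..#|#  b25=1 t=2,i=4
  ##...|.  b24=0 t=0,i=3
  #.###|.  b23=0 t=4,i=11
  #.##.|#  b22=1 t=0,i=1
  #.#.#|.  b21=0 t=4,i=9
  #.#..|#  b20=1 t=1,i=1
  #..##|.  b19=0 t=2,i=5
  #..#.|#  b18=1 t=1,i=3
  #...#|#  b17=1 t=0,i=4
  #....|.  b16=0 t=8,i=11
  .####|.  b15=0 t=1,i=9
  .###.|#  b14=1 t=8,i=4
  .##.#|#  b13=1 t=0,i=11
  .##..|.  b12=0 t=0,i=2
  .#.##|#  b11=1 t=3,i=2
  .#.#.|.  b10=0 t=6,i=4
  .#..#|#  b9=1 t=1,i=2
  .#...|.  b8=0 t=0,i=7
  ..###|.  b7=0 t=1,i=8
  ..##.|#  b6=1 t=0,i=10
  ..#.#|#  b5=1 t=3,i=1
  ..#..|.  b4=0 t=0,i=6
  ...##|#  b3=1 t=0,i=9
  ...#.|.  b2=0 t=0,i=5
  ....#|.  b1=0 t=8,i=1
  .....|#  b0=1 t=8,i=0
  bits 10110110010101100110101001101001 = 3059116649

3059116649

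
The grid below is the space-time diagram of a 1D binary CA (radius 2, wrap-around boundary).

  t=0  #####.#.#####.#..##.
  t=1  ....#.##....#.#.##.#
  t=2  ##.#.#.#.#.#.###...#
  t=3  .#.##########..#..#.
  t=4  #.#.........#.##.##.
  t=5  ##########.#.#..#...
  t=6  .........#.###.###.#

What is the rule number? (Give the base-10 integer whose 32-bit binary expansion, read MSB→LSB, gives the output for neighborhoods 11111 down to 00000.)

  nb #####: next=.  (t=0,i=2, bit31=0)
  nb ####.: next=.  (t=0,i=3, bit30=0)
  nb ###.#: next=#  (t=0,i=4, bit29=1)
  nb ###..: next=#  (t=2,i=15, bit28=1)
  nb ##.##: next=#  (t=0,i=19, bit27=1)
  nb ##.#.: next=.  (t=0,i=5, bit26=0)
  nb ##..#: next=.  (t=3,i=13, bit25=0)
  nb ##...: next=.  (t=1,i=8, bit24=0)
  nb #.###: next=.  (t=0,i=0, bit23=0)
  nb #.##.: next=.  (t=1,i=6, bit22=0)
  nb #.#.#: next=#  (t=0,i=6, bit21=1)
  nb #.#..: next=#  (t=0,i=14, bit20=1)
  nb #..##: next=#  (t=0,i=16, bit19=1)
  nb #..#.: next=#  (t=3,i=0, bit18=1)
  nb #...#: next=.  (t=2,i=17, bit17=0)
  nb #....: next=#  (t=1,i=1, bit16=1)
  nb .####: next=.  (t=0,i=1, bit15=0)
  nb .###.: next=.  (t=2,i=0, bit14=0)
  nb .##.#: next=.  (t=0,i=18, bit13=0)
  nb .##..: next=#  (t=1,i=7, bit12=1)
  nb .#.##: next=#  (t=0,i=7, bit11=1)
  nb .#.#.: next=#  (t=1,i=13, bit10=1)
  nb .#..#: next=.  (t=0,i=15, bit9=0)
  nb .#...: next=#  (t=1,i=0, bit8=1)
  nb ..###: next=.  (t=2,i=19, bit7=0)
  nb ..##.: next=#  (t=0,i=17, bit6=1)
  nb ..#.#: next=.  (t=1,i=4, bit5=0)
  nb ..#..: next=#  (t=3,i=15, bit4=1)
  nb ...##: next=#  (t=2,i=18, bit3=1)
  nb ...#.: next=#  (t=1,i=3, bit2=1)
  nb ....#: next=.  (t=1,i=2, bit1=0)
  nb .....: next=#  (t=4,i=5, bit0=1)
  bits 00111000001111010001110101011101 = 943529309

943529309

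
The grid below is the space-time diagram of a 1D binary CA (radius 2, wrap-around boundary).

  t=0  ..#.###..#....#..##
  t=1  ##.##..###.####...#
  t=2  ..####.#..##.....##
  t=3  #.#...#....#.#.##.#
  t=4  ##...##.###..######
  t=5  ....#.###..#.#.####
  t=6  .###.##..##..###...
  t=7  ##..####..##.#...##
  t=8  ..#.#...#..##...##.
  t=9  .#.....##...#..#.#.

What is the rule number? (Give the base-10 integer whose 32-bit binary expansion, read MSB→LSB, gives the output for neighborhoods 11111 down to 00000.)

  [31] ##### => #  t=4,i=15
  [30] ####. => .  t=1,i=13
  [29] ###.# => .  t=1,i=1
  [28] ###.. => .  t=0,i=6
  [27] ##.## => #  t=1,i=2
  [26] ##.#. => #  t=2,i=6
  [25] ##..# => #  t=0,i=0
  [24] ##... => .  t=1,i=15
  [23] #.### => #  t=0,i=4
  [22] #.##. => #  t=1,i=3
  [21] #.#.# => #  t=3,i=13
  [20] #.#.. => .  t=2,i=7
  [19] #..## => .  t=0,i=16
  [18] #..#. => #  t=0,i=1
  [17] #...# => .  t=1,i=16
  [16] #.... => #  t=0,i=11
  [15] .#### => .  t=1,i=12
  [14] .###. => .  t=0,i=5
  [13] .##.# => #  t=3,i=0
  [12] .##.. => #  t=0,i=18
  [11] .#.## => #  t=0,i=3
  [10] .#.#. => .  t=3,i=12
  [9] .#..# => .  t=0,i=15
  [8] .#... => .  t=0,i=10
  [7] ..### => #  t=1,i=7
  [6] ..##. => .  t=0,i=17
  [5] ..#.# => .  t=0,i=2
  [4] ..#.. => #  t=0,i=9
  [3] ...## => #  t=1,i=17
  [2] ...#. => #  t=0,i=13
  [1] ....# => #  t=0,i=12
  [0] ..... => .  t=2,i=14
  bits 10001110111001010011100010011110 = 2397386910

2397386910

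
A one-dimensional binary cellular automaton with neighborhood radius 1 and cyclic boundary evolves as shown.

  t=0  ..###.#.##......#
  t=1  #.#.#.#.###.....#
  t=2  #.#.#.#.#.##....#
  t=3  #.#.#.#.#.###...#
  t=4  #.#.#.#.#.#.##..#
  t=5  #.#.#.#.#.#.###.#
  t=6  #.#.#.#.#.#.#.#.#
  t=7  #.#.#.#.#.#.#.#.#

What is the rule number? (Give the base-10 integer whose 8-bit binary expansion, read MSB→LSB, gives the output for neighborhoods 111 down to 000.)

  ###|.  b7=0 t=0,i=3
  ##.|#  b6=1 t=0,i=4
  #.#|.  b5=0 t=0,i=5
  #..|#  b4=1 t=0,i=0
  .##|#  b3=1 t=0,i=2
  .#.|#  b2=1 t=0,i=6
  ..#|.  b1=0 t=0,i=1
  ...|.  b0=0 t=0,i=11
  bits 01011100 = 92

92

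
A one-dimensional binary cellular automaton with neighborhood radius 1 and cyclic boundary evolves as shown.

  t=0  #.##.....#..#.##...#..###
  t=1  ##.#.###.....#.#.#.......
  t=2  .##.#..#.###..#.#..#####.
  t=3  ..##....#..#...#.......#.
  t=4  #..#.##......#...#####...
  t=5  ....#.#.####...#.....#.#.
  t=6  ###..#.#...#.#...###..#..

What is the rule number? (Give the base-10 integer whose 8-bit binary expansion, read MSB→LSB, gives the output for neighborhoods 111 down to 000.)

  ###|.  b7=0 t=0,i=23
  ##.|#  b6=1 t=0,i=0
  #.#|#  b5=1 t=0,i=1
  #..|.  b4=0 t=0,i=4
  .##|.  b3=0 t=0,i=2
  .#.|.  b2=0 t=0,i=9
  ..#|.  b1=0 t=0,i=8
  ...|#  b0=1 t=0,i=5
  bits 01100001 = 97

97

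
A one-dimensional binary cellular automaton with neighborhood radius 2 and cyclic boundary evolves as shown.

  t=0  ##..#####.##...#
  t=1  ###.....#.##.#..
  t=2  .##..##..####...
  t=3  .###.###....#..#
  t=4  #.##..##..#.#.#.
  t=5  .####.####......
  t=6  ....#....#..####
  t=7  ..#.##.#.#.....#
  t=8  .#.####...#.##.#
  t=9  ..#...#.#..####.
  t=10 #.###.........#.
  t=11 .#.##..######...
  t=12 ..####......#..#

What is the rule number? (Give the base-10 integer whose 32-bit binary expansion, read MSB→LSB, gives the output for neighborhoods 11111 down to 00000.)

  nb #####: next=.  (t=0,i=6, bit31=0)
  nb ####.: next=.  (t=0,i=7, bit30=0)
  nb ###.#: next=#  (t=0,i=8, bit29=1)
  nb ###..: next=#  (t=0,i=1, bit28=1)
  nb ##.##: next=.  (t=0,i=9, bit27=0)
  nb ##.#.: next=#  (t=1,i=12, bit26=1)
  nb ##..#: next=#  (t=0,i=2, bit25=1)
  nb ##...: next=.  (t=0,i=12, bit24=0)
  nb #.###: next=.  (t=3,i=1, bit23=0)
  nb #.##.: next=#  (t=0,i=10, bit22=1)
  nb #.#.#: next=.  (t=4,i=0, bit21=0)
  nb #.#..: next=.  (t=1,i=13, bit20=0)
  nb #..##: next=.  (t=0,i=3, bit19=0)
  nb #..#.: next=#  (t=3,i=14, bit18=1)
  nb #...#: next=#  (t=0,i=13, bit17=1)
  nb #....: next=.  (t=1,i=4, bit16=0)
  nb .####: next=.  (t=0,i=5, bit15=0)
  nb .###.: next=#  (t=0,i=0, bit14=1)
  nb .##.#: next=#  (t=1,i=11, bit13=1)
  nb .##..: next=#  (t=0,i=11, bit12=1)
  nb .#.##: next=#  (t=1,i=9, bit11=1)
  nb .#.#.: next=.  (t=4,i=11, bit10=0)
  nb .#..#: next=.  (t=1,i=14, bit9=0)
  nb .#...: next=#  (t=6,i=5, bit8=1)
  nb ..###: next=.  (t=0,i=4, bit7=0)
  nb ..##.: next=#  (t=2,i=1, bit6=1)
  nb ..#.#: next=.  (t=1,i=8, bit5=0)
  nb ..#..: next=#  (t=3,i=12, bit4=1)
  nb ...##: next=.  (t=0,i=14, bit3=0)
  nb ...#.: next=.  (t=1,i=7, bit2=0)
  nb ....#: next=#  (t=1,i=6, bit1=1)
  nb .....: next=#  (t=1,i=5, bit0=1)
  bits 00110110010001100111100101010011 = 910588243

910588243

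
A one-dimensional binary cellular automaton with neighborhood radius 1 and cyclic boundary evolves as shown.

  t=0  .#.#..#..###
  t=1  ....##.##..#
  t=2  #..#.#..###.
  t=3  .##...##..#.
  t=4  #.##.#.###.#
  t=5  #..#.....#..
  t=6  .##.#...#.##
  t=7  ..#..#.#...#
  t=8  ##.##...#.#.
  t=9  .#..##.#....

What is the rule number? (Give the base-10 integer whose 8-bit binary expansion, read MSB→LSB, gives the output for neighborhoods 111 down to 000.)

82

  nb ###: next=.  (t=0,i=10, bit7=0)
  nb ##.: next=#  (t=0,i=11, bit6=1)
  nb #.#: next=.  (t=0,i=0, bit5=0)
  nb #..: next=#  (t=0,i=4, bit4=1)
  nb .##: next=.  (t=0,i=9, bit3=0)
  nb .#.: next=.  (t=0,i=1, bit2=0)
  nb ..#: next=#  (t=0,i=5, bit1=1)
  nb ...: next=.  (t=1,i=1, bit0=0)
  bits 01010010 = 82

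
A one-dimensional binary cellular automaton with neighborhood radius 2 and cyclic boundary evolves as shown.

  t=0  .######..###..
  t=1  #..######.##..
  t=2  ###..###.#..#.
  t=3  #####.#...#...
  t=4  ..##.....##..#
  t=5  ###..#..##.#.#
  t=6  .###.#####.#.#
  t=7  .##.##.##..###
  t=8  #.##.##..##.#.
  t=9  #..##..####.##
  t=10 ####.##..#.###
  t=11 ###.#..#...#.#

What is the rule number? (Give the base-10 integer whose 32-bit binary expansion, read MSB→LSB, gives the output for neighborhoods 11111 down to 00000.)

3668534876

  ##### -> #   bit 31 = 1  t=0,i=3
  ####. -> #   bit 30 = 1  t=0,i=5
  ###.# -> .   bit 29 = 0  t=1,i=8
  ###.. -> #   bit 28 = 1  t=0,i=6
  ##.## -> #   bit 27 = 1  t=1,i=9
  ##.#. -> .   bit 26 = 0  t=2,i=8
  ##..# -> #   bit 25 = 1  t=0,i=7
  ##... -> .   bit 24 = 0  t=0,i=12
  #.### -> #   bit 23 = 1  t=2,i=0
  #.##. -> .   bit 22 = 0  t=1,i=10
  #.#.# -> #   bit 21 = 1  t=5,i=11
  #.#.. -> .   bit 20 = 0  t=2,i=9
  #..## -> #   bit 19 = 1  t=0,i=8
  #..#. -> .   bit 18 = 0  t=1,i=13
  #...# -> .   bit 17 = 0  t=0,i=13
  #.... -> #   bit 16 = 1  t=4,i=5
  .#### -> .   bit 15 = 0  t=0,i=2
  .###. -> #   bit 14 = 1  t=0,i=10
  .##.# -> #   bit 13 = 1  t=5,i=9
  .##.. -> .   bit 12 = 0  t=1,i=11
  .#.## -> .   bit 11 = 0  t=2,i=13
  .#.#. -> #   bit 10 = 1  t=6,i=12
  .#..# -> #   bit 9 = 1  t=1,i=1
  .#... -> .   bit 8 = 0  t=3,i=7
  ..### -> .   bit 7 = 0  t=0,i=1
  ..##. -> #   bit 6 = 1  t=4,i=2
  ..#.# -> .   bit 5 = 0  t=2,i=12
  ..#.. -> #   bit 4 = 1  t=1,i=0
  ...## -> #   bit 3 = 1  t=0,i=0
  ...#. -> #   bit 2 = 1  t=3,i=9
  ....# -> .   bit 1 = 0  t=4,i=7
  ..... -> .   bit 0 = 0  t=4,i=6
  bits 11011010101010010110011001011100 = 3668534876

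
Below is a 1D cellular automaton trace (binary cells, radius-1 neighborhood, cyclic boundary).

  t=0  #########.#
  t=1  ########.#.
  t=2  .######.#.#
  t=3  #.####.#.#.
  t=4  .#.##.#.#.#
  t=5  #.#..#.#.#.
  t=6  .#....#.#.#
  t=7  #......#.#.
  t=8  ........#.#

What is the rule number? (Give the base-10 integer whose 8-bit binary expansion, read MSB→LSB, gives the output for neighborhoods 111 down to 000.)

  [7] ### => #  t=0,i=0
  [6] ##. => .  t=0,i=8
  [5] #.# => #  t=0,i=9
  [4] #.. => .  t=5,i=3
  [3] .## => .  t=0,i=10
  [2] .#. => .  t=1,i=9
  [1] ..# => .  t=5,i=4
  [0] ... => .  t=6,i=3
  bits 10100000 = 160

160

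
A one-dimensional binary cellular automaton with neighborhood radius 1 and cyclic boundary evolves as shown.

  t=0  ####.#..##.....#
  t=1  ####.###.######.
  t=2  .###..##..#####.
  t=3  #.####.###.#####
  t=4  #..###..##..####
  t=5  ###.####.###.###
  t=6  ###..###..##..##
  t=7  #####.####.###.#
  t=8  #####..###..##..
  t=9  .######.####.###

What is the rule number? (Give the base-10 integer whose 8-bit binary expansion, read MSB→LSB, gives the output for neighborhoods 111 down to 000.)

215

  [7] ### => #  t=0,i=0
  [6] ##. => #  t=0,i=3
  [5] #.# => .  t=0,i=4
  [4] #.. => #  t=0,i=6
  [3] .## => .  t=0,i=8
  [2] .#. => #  t=0,i=5
  [1] ..# => #  t=0,i=7
  [0] ... => #  t=0,i=11
  bits 11010111 = 215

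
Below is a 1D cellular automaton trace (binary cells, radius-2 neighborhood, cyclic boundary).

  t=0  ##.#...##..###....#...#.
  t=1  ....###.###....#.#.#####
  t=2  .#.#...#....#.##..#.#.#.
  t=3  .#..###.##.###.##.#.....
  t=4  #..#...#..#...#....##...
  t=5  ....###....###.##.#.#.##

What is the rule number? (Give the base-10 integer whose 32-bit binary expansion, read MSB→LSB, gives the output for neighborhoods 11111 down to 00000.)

1242274092

  #####|.  b31=0 t=1,i=21
  ####.|#  b30=1 t=1,i=22
  ###.#|.  b29=0 t=1,i=6
  ###..|.  b28=0 t=0,i=13
  ##.##|#  b27=1 t=1,i=7
  ##.#.|.  b26=0 t=0,i=2
  ##..#|#  b25=1 t=0,i=9
  ##...|.  b24=0 t=0,i=14
  #.###|.  b23=0 t=1,i=8
  #.##.|.  b22=0 t=0,i=0
  #.#.#|.  b21=0 t=1,i=17
  #.#..|.  b20=0 t=0,i=3
  #..##|#  b19=1 t=0,i=10
  #..#.|.  b18=0 t=2,i=0
  #...#|#  b17=1 t=0,i=5
  #....|#  b16=1 t=0,i=15
  .####|#  b15=1 t=1,i=20
  .###.|.  b14=0 t=0,i=12
  .##.#|.  b13=0 t=0,i=1
  .##..|#  b12=1 t=0,i=8
  .#.##|#  b11=1 t=0,i=23
  .#.#.|.  b10=0 t=1,i=16
  .#..#|.  b9=0 t=2,i=23
  .#...|#  b8=1 t=0,i=4
  ..###|.  b7=0 t=0,i=11
  ..##.|.  b6=0 t=0,i=7
  ..#.#|#  b5=1 t=0,i=22
  ..#..|.  b4=0 t=0,i=18
  ...##|#  b3=1 t=0,i=6
  ...#.|#  b2=1 t=0,i=17
  ....#|.  b1=0 t=0,i=16
  .....|.  b0=0 t=3,i=21
  bits 01001010000010111001100100101100 = 1242274092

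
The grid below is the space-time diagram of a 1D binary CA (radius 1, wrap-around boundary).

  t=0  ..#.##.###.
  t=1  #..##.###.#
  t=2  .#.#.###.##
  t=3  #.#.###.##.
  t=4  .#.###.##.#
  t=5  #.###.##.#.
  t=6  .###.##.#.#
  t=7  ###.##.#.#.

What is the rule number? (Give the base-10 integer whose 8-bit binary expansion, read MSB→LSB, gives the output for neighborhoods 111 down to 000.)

185

  [7] ### => #  t=0,i=8
  [6] ##. => .  t=0,i=5
  [5] #.# => #  t=0,i=3
  [4] #.. => #  t=0,i=10
  [3] .## => #  t=0,i=4
  [2] .#. => .  t=0,i=2
  [1] ..# => .  t=0,i=1
  [0] ... => #  t=0,i=0
  bits 10111001 = 185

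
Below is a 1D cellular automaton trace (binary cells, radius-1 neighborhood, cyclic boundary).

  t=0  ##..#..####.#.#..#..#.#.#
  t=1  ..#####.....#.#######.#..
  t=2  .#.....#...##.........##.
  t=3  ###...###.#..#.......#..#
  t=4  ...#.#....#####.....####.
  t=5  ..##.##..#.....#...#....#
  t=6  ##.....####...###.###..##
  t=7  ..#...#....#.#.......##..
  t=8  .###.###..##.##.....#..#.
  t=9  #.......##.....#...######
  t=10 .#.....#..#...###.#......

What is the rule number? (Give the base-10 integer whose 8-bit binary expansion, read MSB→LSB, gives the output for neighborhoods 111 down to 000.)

  nb ###: next=.  (t=0,i=0, bit7=0)
  nb ##.: next=.  (t=0,i=1, bit6=0)
  nb #.#: next=.  (t=0,i=11, bit5=0)
  nb #..: next=#  (t=0,i=2, bit4=1)
  nb .##: next=.  (t=0,i=7, bit3=0)
  nb .#.: next=#  (t=0,i=4, bit2=1)
  nb ..#: next=#  (t=0,i=3, bit1=1)
  nb ...: next=.  (t=1,i=0, bit0=0)
  bits 00010110 = 22

22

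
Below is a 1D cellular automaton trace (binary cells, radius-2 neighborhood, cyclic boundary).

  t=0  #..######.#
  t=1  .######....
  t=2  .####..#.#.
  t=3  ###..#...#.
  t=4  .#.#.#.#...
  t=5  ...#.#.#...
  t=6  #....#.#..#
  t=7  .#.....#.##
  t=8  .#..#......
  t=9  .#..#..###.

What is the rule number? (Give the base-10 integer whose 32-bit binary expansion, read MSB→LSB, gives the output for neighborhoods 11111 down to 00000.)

  nb #####: next=#  (t=0,i=5, bit31=1)
  nb ####.: next=.  (t=0,i=7, bit30=0)
  nb ###.#: next=.  (t=0,i=8, bit29=0)
  nb ###..: next=.  (t=1,i=6, bit28=0)
  nb ##.##: next=.  (t=0,i=9, bit27=0)
  nb ##.#.: next=.  (t=7,i=0, bit26=0)
  nb ##..#: next=#  (t=0,i=1, bit25=1)
  nb ##...: next=#  (t=1,i=7, bit24=1)
  nb #.###: next=.  (t=3,i=0, bit23=0)
  nb #.##.: next=.  (t=0,i=10, bit22=0)
  nb #.#.#: next=#  (t=4,i=3, bit21=1)
  nb #.#..: next=#  (t=2,i=9, bit20=1)
  nb #..##: next=#  (t=0,i=2, bit19=1)
  nb #..#.: next=.  (t=2,i=6, bit18=0)
  nb #...#: next=#  (t=3,i=7, bit17=1)
  nb #....: next=.  (t=1,i=8, bit16=0)
  nb .####: next=#  (t=0,i=4, bit15=1)
  nb .###.: next=#  (t=3,i=1, bit14=1)
  nb .##.#: next=.  (t=7,i=10, bit13=0)
  nb .##..: next=.  (t=0,i=0, bit12=0)
  nb .#.##: next=.  (t=3,i=10, bit11=0)
  nb .#.#.: next=.  (t=2,i=8, bit10=0)
  nb .#..#: next=.  (t=2,i=10, bit9=0)
  nb .#...: next=.  (t=3,i=6, bit8=0)
  nb ..###: next=#  (t=0,i=3, bit7=1)
  nb ..##.: next=#  (t=6,i=10, bit6=1)
  nb ..#.#: next=.  (t=2,i=7, bit5=0)
  nb ..#..: next=#  (t=3,i=5, bit4=1)
  nb ...##: next=.  (t=1,i=0, bit3=0)
  nb ...#.: next=.  (t=3,i=8, bit2=0)
  nb ....#: next=.  (t=1,i=10, bit1=0)
  nb .....: next=#  (t=1,i=9, bit0=1)
  bits 10000011001110101100000011010001 = 2201665745

2201665745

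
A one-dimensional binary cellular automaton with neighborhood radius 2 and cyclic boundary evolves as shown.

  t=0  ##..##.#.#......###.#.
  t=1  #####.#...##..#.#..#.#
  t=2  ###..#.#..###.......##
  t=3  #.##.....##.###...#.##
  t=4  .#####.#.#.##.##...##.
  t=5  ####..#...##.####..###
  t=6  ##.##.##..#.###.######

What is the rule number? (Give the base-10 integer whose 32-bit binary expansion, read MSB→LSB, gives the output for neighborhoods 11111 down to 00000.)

2680789458

  ##### -> #   bit 31 = 1  t=1,i=1
  ####. -> .   bit 30 = 0  t=1,i=3
  ###.# -> .   bit 29 = 0  t=0,i=18
  ###.. -> #   bit 28 = 1  t=2,i=2
  ##.## -> #   bit 27 = 1  t=3,i=1
  ##.#. -> #   bit 26 = 1  t=0,i=6
  ##..# -> #   bit 25 = 1  t=0,i=2
  ##... -> #   bit 24 = 1  t=2,i=13
  #.### -> #   bit 23 = 1  t=1,i=21
  #.##. -> #   bit 22 = 1  t=0,i=0
  #.#.# -> .   bit 21 = 0  t=0,i=7
  #.#.. -> .   bit 20 = 0  t=0,i=9
  #..## -> #   bit 19 = 1  t=0,i=3
  #..#. -> .   bit 18 = 0  t=1,i=13
  #...# -> .   bit 17 = 0  t=1,i=8
  #.... -> #   bit 16 = 1  t=0,i=11
  .#### -> #   bit 15 = 1  t=1,i=0
  .###. -> .   bit 14 = 0  t=0,i=17
  .##.# -> .   bit 13 = 0  t=0,i=5
  .##.. -> #   bit 12 = 1  t=0,i=1
  .#.## -> #   bit 11 = 1  t=0,i=21
  .#.#. -> .   bit 10 = 0  t=0,i=8
  .#..# -> .   bit 9 = 0  t=1,i=17
  .#... -> #   bit 8 = 1  t=0,i=10
  ..### -> #   bit 7 = 1  t=0,i=16
  ..##. -> #   bit 6 = 1  t=0,i=4
  ..#.# -> .   bit 5 = 0  t=1,i=14
  ..#.. -> #   bit 4 = 1  t=5,i=6
  ...## -> .   bit 3 = 0  t=0,i=15
  ...#. -> .   bit 2 = 0  t=3,i=17
  ....# -> #   bit 1 = 1  t=0,i=14
  ..... -> .   bit 0 = 0  t=0,i=12
  bits 10011111110010011001100111010010 = 2680789458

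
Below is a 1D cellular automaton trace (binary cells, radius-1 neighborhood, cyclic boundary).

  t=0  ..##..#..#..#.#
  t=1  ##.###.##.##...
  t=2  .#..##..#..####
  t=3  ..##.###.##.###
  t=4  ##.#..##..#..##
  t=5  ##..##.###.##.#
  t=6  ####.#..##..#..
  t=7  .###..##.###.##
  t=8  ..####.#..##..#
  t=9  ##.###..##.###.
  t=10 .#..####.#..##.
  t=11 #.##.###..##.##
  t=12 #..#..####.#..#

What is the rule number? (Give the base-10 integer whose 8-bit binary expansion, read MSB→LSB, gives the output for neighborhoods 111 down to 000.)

  ### -> #   bit 7 = 1  t=1,i=4
  ##. -> #   bit 6 = 1  t=0,i=3
  #.# -> .   bit 5 = 0  t=0,i=13
  #.. -> #   bit 4 = 1  t=0,i=0
  .## -> .   bit 3 = 0  t=0,i=2
  .#. -> .   bit 2 = 0  t=0,i=6
  ..# -> #   bit 1 = 1  t=0,i=1
  ... -> #   bit 0 = 1  t=1,i=13
  bits 11010011 = 211

211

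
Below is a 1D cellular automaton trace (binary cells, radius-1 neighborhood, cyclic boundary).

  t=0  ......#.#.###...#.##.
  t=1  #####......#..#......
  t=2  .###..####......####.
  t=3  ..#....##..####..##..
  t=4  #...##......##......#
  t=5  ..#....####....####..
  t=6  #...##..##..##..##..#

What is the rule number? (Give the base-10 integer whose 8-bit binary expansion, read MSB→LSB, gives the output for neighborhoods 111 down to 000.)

129

  ### -> #   bit 7 = 1  t=0,i=11
  ##. -> .   bit 6 = 0  t=0,i=12
  #.# -> .   bit 5 = 0  t=0,i=7
  #.. -> .   bit 4 = 0  t=0,i=13
  .## -> .   bit 3 = 0  t=0,i=10
  .#. -> .   bit 2 = 0  t=0,i=6
  ..# -> .   bit 1 = 0  t=0,i=5
  ... -> #   bit 0 = 1  t=0,i=0
  bits 10000001 = 129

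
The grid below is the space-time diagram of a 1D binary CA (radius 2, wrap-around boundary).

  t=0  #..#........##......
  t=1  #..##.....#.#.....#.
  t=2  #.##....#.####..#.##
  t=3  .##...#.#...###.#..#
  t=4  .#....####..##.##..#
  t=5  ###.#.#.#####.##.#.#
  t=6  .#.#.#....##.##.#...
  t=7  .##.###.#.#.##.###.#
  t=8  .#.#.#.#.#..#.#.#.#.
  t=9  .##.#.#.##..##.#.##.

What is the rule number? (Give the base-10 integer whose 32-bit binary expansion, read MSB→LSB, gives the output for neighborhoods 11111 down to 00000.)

3730327026

  #####|#  b31=1 t=5,i=10
  ####.|#  b30=1 t=2,i=12
  ###.#|.  b29=0 t=2,i=0
  ###..|#  b28=1 t=2,i=13
  ##.##|#  b27=1 t=2,i=1
  ##.#.|#  b26=1 t=3,i=15
  ##..#|#  b25=1 t=2,i=14
  ##...|.  b24=0 t=0,i=14
  #.###|.  b23=0 t=2,i=10
  #.##.|#  b22=1 t=2,i=2
  #.#.#|.  b21=0 t=5,i=4
  #.#..|#  b20=1 t=1,i=0
  #..##|#  b19=1 t=1,i=2
  #..#.|.  b18=0 t=0,i=2
  #...#|.  b17=0 t=3,i=4
  #....|.  b16=0 t=0,i=5
  .####|.  b15=0 t=2,i=11
  .###.|#  b14=1 t=2,i=19
  .##.#|.  b13=0 t=4,i=13
  .##..|.  b12=0 t=0,i=13
  .#.##|.  b11=0 t=2,i=9
  .#.#.|#  b10=1 t=1,i=11
  .#..#|.  b9=0 t=0,i=1
  .#...|#  b8=1 t=0,i=4
  ..###|#  b7=1 t=3,i=12
  ..##.|#  b6=1 t=0,i=12
  ..#.#|#  b5=1 t=1,i=10
  ..#..|#  b4=1 t=0,i=0
  ...##|.  b3=0 t=0,i=11
  ...#.|.  b2=0 t=0,i=19
  ....#|#  b1=1 t=0,i=10
  .....|.  b0=0 t=0,i=6
  bits 11011110010110000100010111110010 = 3730327026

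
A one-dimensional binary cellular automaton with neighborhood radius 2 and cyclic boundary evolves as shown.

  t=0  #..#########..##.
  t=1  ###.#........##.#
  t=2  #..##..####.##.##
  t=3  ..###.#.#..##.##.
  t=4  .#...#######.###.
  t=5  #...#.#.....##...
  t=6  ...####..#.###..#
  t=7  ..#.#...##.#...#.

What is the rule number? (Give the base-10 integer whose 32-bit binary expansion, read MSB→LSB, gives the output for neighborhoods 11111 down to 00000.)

  [31] ##### => .  t=0,i=5
  [30] ####. => .  t=0,i=10
  [29] ###.# => .  t=1,i=2
  [28] ###.. => .  t=0,i=11
  [27] ##.## => #  t=1,i=15
  [26] ##.#. => #  t=0,i=16
  [25] ##..# => .  t=0,i=12
  [24] ##... => .  t=3,i=16
  [23] #.### => #  t=1,i=16
  [22] #.##. => #  t=2,i=12
  [21] #.#.# => #  t=3,i=6
  [20] #.#.. => #  t=0,i=0
  [19] #..## => #  t=0,i=2
  [18] #..#. => #  t=4,i=0
  [17] #...# => .  t=3,i=0
  [16] #.... => .  t=1,i=6
  [15] .#### => #  t=0,i=4
  [14] .###. => .  t=2,i=16
  [13] .##.# => .  t=0,i=15
  [12] .##.. => #  t=2,i=4
  [11] .#.## => .  t=6,i=10
  [10] .#.#. => #  t=3,i=7
  [9] .#..# => #  t=0,i=1
  [8] .#... => .  t=1,i=5
  [7] ..### => .  t=0,i=3
  [6] ..##. => #  t=0,i=14
  [5] ..#.# => #  t=5,i=4
  [4] ..#.. => .  t=4,i=1
  [3] ...## => #  t=1,i=12
  [2] ...#. => #  t=5,i=3
  [1] ....# => .  t=1,i=11
  [0] ..... => #  t=1,i=7
  bits 00001100111111001001011001101101 = 217880173

217880173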